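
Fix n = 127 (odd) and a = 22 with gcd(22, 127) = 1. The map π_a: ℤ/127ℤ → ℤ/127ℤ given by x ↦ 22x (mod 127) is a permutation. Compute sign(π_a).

+1

Trace 68: π^k(68) = [68, 99, 19, 37, 52, 1, 22] for k=0..6.
15 cycles of lengths [9, 9, 9, 9, 9, 9, 9, 9, 9, 9, 9, 9, 9, 9, 1].
127 − 15 = 112 transpositions; sign(π) = (−1)^112 = +1.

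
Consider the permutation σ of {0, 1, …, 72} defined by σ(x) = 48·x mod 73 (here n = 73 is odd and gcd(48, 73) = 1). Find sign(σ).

+1

Trace 71: π^k(71) = [71, 50, 64, 6, 69, 27, 55] for k=0..6.
3 cycles of lengths [36, 36, 1].
sign(π) = (−1)^{n − #cycles} = (−1)^{73−3} = (−1)^70 = +1.
The Jacobi symbol (48|73) = +1 (Zolotarev) agrees.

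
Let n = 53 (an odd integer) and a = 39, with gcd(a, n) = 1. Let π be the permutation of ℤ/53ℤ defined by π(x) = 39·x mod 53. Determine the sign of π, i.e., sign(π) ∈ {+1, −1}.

-1

Orbit of 22 under x↦39x: [22, 10, 19, 52, 14, 16, 41]… (length divides ord_53(39)).
The orbit structure of x ↦ 39x mod 53: 2 orbits of sizes [52, 1].
With 2 cycles on 53 points, sign = (−1)^{53−2} = -1.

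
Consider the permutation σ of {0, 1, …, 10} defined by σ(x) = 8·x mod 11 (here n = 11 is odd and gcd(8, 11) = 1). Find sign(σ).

-1

Trace 9: π^k(9) = [9, 6, 4, 10, 3, 2, 5] for k=0..6.
Cycle type of π: 10 + 1; total 2 cycles.
With 2 cycles on 11 points, sign = (−1)^{11−2} = -1.
Zolotarev: (8|11) = -1, matching the cycle-count sign.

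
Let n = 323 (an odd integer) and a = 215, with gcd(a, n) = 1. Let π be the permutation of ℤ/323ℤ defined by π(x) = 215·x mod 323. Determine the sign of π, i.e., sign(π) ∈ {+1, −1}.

Start at x=273: 273 → 232 → 138 → 277 → 123 → 282 → 229 → … (one orbit).
π_215 has 6 disjoint cycles with lengths [144, 144, 16, 9, 9, 1] on {0,…,322}.
sign(π) = (−1)^{n − #cycles} = (−1)^{323−6} = (−1)^317 = -1.

-1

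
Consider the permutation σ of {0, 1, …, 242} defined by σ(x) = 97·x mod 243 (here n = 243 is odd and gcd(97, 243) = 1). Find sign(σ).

Orbit of 4 under x↦97x: [4, 145, 214, 103, 28, 43, 40]… (length divides ord_243(97)).
Decompose π into cycles: lengths [81, 81, 27, 27, 9, 9, 3, 3, 1, 1, 1] (11 cycles, including the fixed point 0).
sign(π) = (−1)^{n − #cycles} = (−1)^{243−11} = (−1)^232 = +1.
(97|243)_J = +1 (Zolotarev's lemma cross-check).

+1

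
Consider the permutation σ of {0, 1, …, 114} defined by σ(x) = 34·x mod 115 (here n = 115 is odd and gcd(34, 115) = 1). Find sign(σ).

-1

Trace 26: π^k(26) = [26, 79, 41, 14, 16, 84, 96] for k=0..6.
Cycle lengths of π_34 on ℤ/115ℤ: [22, 22, 22, 22, 22, 2, 2, 1]; 8 cycles in total.
8 cycles on 115: each ℓ→(−1)^(ℓ−1), product (−1)^107 = -1.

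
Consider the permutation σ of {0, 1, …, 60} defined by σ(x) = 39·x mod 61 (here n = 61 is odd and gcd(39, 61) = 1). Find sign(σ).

Trace 58: π^k(58) = [58, 5, 12, 41, 13, 19, 9] for k=0..6.
Decompose π into cycles: lengths [30, 30, 1] (3 cycles, including the fixed point 0).
n − c = 61 − 3 = 58; sign = (−1)^58 = +1.

+1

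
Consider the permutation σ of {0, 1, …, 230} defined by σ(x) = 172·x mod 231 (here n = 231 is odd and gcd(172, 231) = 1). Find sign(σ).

-1

Start at x=106: 106 → 214 → 79 → 190 → 109 → 37 → 127 → … (one orbit).
Cycle lengths of π_172 on ℤ/231ℤ: [30, 30, 30, 30, 30, 30, 10, 10, 10, 3, 3, 3, 3, 3, 3, 1, 1, 1]; 18 cycles in total.
n − c = 231 − 18 = 213; sign = (−1)^213 = -1.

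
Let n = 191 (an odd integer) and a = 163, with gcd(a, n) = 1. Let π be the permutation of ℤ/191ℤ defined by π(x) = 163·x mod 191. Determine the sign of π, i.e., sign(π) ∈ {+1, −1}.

Trace 128: π^k(128) = [128, 45, 77, 136, 12, 46, 49] for k=0..6.
Decompose π into cycles: lengths [95, 95, 1] (3 cycles, including the fixed point 0).
191 − 3 = 188 transpositions; sign(π) = (−1)^188 = +1.
(163|191)_J = +1 (Zolotarev's lemma cross-check).

+1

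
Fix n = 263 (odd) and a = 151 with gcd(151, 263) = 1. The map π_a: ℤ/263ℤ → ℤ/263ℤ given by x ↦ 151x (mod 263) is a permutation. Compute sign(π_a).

+1

Trace 181: π^k(181) = [181, 242, 248, 102, 148, 256, 258] for k=0..6.
The orbit structure of x ↦ 151x mod 263: 3 orbits of sizes [131, 131, 1].
sign(π) = (−1)^{n − #cycles} = (−1)^{263−3} = (−1)^260 = +1.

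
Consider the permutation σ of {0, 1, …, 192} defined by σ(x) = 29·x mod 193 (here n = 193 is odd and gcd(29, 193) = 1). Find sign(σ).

Start at x=184: 184 → 125 → 151 → 133 → 190 → 106 → 179 → … (one orbit).
Cycle type of π: 64×3 + 1; total 4 cycles.
sign(π) = (−1)^{n − #cycles} = (−1)^{193−4} = (−1)^189 = -1.
Check: (29/193) = -1 by Zolotarev.

-1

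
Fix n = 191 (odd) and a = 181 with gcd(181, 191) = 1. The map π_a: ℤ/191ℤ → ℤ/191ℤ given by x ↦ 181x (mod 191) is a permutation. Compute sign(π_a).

Orbit of 9 under x↦181x: [9, 101, 136, 168, 39, 183, 80]… (length divides ord_191(181)).
Cycle lengths of π_181 on ℤ/191ℤ: [190, 1]; 2 cycles in total.
191 − 2 = 189 transpositions; sign(π) = (−1)^189 = -1.
Check: (181/191) = -1 by Zolotarev.

-1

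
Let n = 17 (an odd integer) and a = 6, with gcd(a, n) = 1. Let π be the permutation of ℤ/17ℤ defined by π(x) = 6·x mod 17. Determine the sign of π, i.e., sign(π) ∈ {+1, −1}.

Start at x=7: 7 → 8 → 14 → 16 → 11 → 15 → 5 → … (one orbit).
The orbit structure of x ↦ 6x mod 17: 2 orbits of sizes [16, 1].
Σ(ℓ_i−1) = 17−2 = 15; sign = (−1)^15 = -1.
The Jacobi symbol (6|17) = -1 (Zolotarev) agrees.

-1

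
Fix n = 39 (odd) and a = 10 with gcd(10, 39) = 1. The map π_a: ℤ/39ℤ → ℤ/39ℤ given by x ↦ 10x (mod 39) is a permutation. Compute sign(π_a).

Orbit of 22 under x↦10x: [22, 25, 16, 4, 1, 10]… (length divides ord_39(10)).
9 cycles of lengths [6, 6, 6, 6, 6, 6, 1, 1, 1].
n − c = 39 − 9 = 30; sign = (−1)^30 = +1.

+1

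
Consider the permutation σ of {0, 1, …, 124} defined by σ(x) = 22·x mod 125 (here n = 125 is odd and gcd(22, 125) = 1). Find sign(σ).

-1

Trace 59: π^k(59) = [59, 48, 56, 107, 104, 38, 86] for k=0..6.
4 cycles of lengths [100, 20, 4, 1].
4 cycles on 125: each ℓ→(−1)^(ℓ−1), product (−1)^121 = -1.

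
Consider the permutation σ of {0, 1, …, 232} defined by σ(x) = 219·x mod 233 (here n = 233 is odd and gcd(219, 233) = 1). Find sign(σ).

Start at x=7: 7 → 135 → 207 → 131 → 30 → 46 → 55 → … (one orbit).
Cycle type of π: 116×2 + 1; total 3 cycles.
With 3 cycles on 233 points, sign = (−1)^{233−3} = +1.
The Jacobi symbol (219|233) = +1 (Zolotarev) agrees.

+1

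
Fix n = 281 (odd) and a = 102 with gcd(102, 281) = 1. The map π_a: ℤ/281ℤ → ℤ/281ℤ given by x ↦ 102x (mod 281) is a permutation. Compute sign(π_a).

-1

Start at x=40: 40 → 146 → 280 → 179 → 274 → 129 → 232 → … (one orbit).
Cycle lengths of π_102 on ℤ/281ℤ: [40, 40, 40, 40, 40, 40, 40, 1]; 8 cycles in total.
sign(π) = (−1)^{n − #cycles} = (−1)^{281−8} = (−1)^273 = -1.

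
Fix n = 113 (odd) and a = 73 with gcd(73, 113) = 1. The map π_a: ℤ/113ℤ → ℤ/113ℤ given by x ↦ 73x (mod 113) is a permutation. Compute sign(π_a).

Start at x=1: 1 → 73 → 18 → 71 → 98 → 35 → 69 → … (one orbit).
Cycle lengths of π_73 on ℤ/113ℤ: [16, 16, 16, 16, 16, 16, 16, 1]; 8 cycles in total.
With 8 cycles on 113 points, sign = (−1)^{113−8} = -1.
Zolotarev: (73|113) = -1, matching the cycle-count sign.

-1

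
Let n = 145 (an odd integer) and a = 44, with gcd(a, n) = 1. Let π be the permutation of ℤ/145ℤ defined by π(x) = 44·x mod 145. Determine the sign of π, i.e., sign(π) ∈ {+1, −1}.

-1

Orbit of 134 under x↦44x: [134, 96, 19, 111, 99, 6, 119]… (length divides ord_145(44)).
π_44 has 8 disjoint cycles with lengths [28, 28, 28, 28, 28, 2, 2, 1] on {0,…,144}.
Σ(ℓ_i−1) = 145−8 = 137; sign = (−1)^137 = -1.
Via Zolotarev, sign(π_{44}) = (44|145) = -1.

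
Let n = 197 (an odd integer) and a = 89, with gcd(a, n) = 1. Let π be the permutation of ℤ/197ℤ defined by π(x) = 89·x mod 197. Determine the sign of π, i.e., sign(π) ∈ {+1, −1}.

Trace 188: π^k(188) = [188, 184, 25, 58, 40, 14, 64] for k=0..6.
Cycle type of π: 196 + 1; total 2 cycles.
Σ(ℓ_i−1) = 197−2 = 195; sign = (−1)^195 = -1.

-1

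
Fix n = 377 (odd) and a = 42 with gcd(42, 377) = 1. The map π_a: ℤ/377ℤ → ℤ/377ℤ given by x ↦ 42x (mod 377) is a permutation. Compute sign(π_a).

Start at x=53: 53 → 341 → 373 → 209 → 107 → 347 → 248 → … (one orbit).
Decompose π into cycles: lengths [42, 42, 42, 42, 42, 42, 42, 42, 14, 14, 3, 3, 3, 3, 1] (15 cycles, including the fixed point 0).
n − c = 377 − 15 = 362; sign = (−1)^362 = +1.

+1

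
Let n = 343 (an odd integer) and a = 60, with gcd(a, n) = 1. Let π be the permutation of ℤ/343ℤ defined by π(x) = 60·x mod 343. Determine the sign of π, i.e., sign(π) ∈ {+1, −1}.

Orbit of 78 under x↦60x: [78, 221, 226, 183, 4, 240, 337]… (length divides ord_343(60)).
7 cycles of lengths [147, 147, 21, 21, 3, 3, 1].
343 − 7 = 336 transpositions; sign(π) = (−1)^336 = +1.
Check: (60/343) = +1 by Zolotarev.

+1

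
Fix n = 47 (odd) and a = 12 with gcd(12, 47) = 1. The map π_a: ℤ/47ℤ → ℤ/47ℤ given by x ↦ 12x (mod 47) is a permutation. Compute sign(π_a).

+1

Trace 6: π^k(6) = [6, 25, 18, 28, 7, 37, 21] for k=0..6.
Cycle type of π: 23×2 + 1; total 3 cycles.
Σ(ℓ_i−1) = 47−3 = 44; sign = (−1)^44 = +1.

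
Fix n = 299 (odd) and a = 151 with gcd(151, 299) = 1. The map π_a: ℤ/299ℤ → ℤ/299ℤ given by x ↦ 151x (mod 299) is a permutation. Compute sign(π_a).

Trace 248: π^k(248) = [248, 73, 259, 239, 209, 164, 246] for k=0..6.
Cycle type of π: 44×6 + 11×2 + 4×3 + 1; total 12 cycles.
sign(π) = (−1)^{n − #cycles} = (−1)^{299−12} = (−1)^287 = -1.
Zolotarev: (151|299) = -1, matching the cycle-count sign.

-1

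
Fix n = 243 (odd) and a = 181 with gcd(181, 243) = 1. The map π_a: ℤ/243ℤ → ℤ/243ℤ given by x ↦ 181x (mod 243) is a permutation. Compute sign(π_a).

+1

Trace 118: π^k(118) = [118, 217, 154, 172, 28, 208, 226] for k=0..6.
Cycle type of π: 27×6 + 9×6 + 3×6 + 1×9; total 27 cycles.
With 27 cycles on 243 points, sign = (−1)^{243−27} = +1.
Zolotarev: (181|243) = +1, matching the cycle-count sign.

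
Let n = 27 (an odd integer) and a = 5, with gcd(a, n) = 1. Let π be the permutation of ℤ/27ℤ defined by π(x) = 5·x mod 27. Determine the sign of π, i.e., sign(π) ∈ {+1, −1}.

Start at x=25: 25 → 17 → 4 → 20 → 19 → 14 → 16 → … (one orbit).
Cycle lengths of π_5 on ℤ/27ℤ: [18, 6, 2, 1]; 4 cycles in total.
Σ(ℓ_i−1) = 27−4 = 23; sign = (−1)^23 = -1.
Zolotarev: (5|27) = -1, matching the cycle-count sign.

-1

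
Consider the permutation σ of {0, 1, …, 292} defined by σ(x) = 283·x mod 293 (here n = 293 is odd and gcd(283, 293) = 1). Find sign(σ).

+1

Trace 95: π^k(95) = [95, 222, 124, 225, 94, 232, 24] for k=0..6.
Cycle type of π: 73×4 + 1; total 5 cycles.
sign(π) = (−1)^{n − #cycles} = (−1)^{293−5} = (−1)^288 = +1.
Via Zolotarev, sign(π_{283}) = (283|293) = +1.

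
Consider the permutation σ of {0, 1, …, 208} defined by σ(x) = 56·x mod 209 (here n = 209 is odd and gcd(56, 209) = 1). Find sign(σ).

Start at x=56: 56 → 1 → 56 (one orbit).
110 cycles of lengths [2, 2, 2, 2, 2, 2, 2, 2, 2, 2, 2, 2, 2, 2, 2, 2, 2, 2, 2, 2, 2, 2, 2, 2, 2, 2, 2, 2, 2, 2, 2, 2, 2, 2, 2, 2, 2, 2, 2, 2, 2, 2, 2, 2, 2, 2, 2, 2, 2, 2, 2, 2, 2, 2, 2, 2, 2, 2, 2, 2, 2, 2, 2, 2, 2, 2, 2, 2, 2, 2, 2, 2, 2, 2, 2, 2, 2, 2, 2, 2, 2, 2, 2, 2, 2, 2, 2, 2, 2, 2, 2, 2, 2, 2, 2, 2, 2, 2, 2, 1, 1, 1, 1, 1, 1, 1, 1, 1, 1, 1].
Σ(ℓ_i−1) = 209−110 = 99; sign = (−1)^99 = -1.

-1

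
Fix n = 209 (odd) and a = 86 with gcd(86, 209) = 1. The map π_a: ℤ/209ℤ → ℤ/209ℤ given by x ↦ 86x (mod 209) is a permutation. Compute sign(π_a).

-1

Trace 192: π^k(192) = [192, 1, 86, 81, 69, 82, 155] for k=0..6.
6 cycles of lengths [90, 90, 18, 5, 5, 1].
209 − 6 = 203 transpositions; sign(π) = (−1)^203 = -1.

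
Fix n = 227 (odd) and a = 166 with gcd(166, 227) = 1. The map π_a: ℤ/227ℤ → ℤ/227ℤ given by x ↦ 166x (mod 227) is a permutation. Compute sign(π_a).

+1

Start at x=102: 102 → 134 → 225 → 122 → 49 → 189 → 48 → … (one orbit).
Decompose π into cycles: lengths [113, 113, 1] (3 cycles, including the fixed point 0).
227 − 3 = 224 transpositions; sign(π) = (−1)^224 = +1.
The Jacobi symbol (166|227) = +1 (Zolotarev) agrees.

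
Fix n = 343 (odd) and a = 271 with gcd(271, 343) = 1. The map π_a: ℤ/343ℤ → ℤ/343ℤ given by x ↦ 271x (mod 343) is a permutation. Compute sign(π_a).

-1

Trace 188: π^k(188) = [188, 184, 129, 316, 229, 319, 13] for k=0..6.
Cycle type of π: 294 + 42 + 6 + 1; total 4 cycles.
Σ(ℓ_i−1) = 343−4 = 339; sign = (−1)^339 = -1.
Check: (271/343) = -1 by Zolotarev.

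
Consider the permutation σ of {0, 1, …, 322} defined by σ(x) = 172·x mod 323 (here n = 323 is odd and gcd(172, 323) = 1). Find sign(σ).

Start at x=229: 229 → 305 → 134 → 115 → 77 → 1 → 172 → … (one orbit).
The orbit structure of x ↦ 172x mod 323: 57 orbits of sizes [8, 8, 8, 8, 8, 8, 8, 8, 8, 8, 8, 8, 8, 8, 8, 8, 8, 8, 8, 8, 8, 8, 8, 8, 8, 8, 8, 8, 8, 8, 8, 8, 8, 8, 8, 8, 8, 8, 1, 1, 1, 1, 1, 1, 1, 1, 1, 1, 1, 1, 1, 1, 1, 1, 1, 1, 1].
n − c = 323 − 57 = 266; sign = (−1)^266 = +1.

+1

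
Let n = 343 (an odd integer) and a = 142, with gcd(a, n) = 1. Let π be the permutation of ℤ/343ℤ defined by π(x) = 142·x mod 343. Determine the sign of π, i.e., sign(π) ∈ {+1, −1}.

Start at x=218: 218 → 86 → 207 → 239 → 324 → 46 → 15 → … (one orbit).
The orbit structure of x ↦ 142x mod 343: 7 orbits of sizes [147, 147, 21, 21, 3, 3, 1].
Σ(ℓ_i−1) = 343−7 = 336; sign = (−1)^336 = +1.
Check: (142/343) = +1 by Zolotarev.

+1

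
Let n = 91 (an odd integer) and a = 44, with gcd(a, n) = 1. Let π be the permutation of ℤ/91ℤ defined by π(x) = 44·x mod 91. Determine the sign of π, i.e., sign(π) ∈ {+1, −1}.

Orbit of 86 under x↦44x: [86, 53, 57, 51, 60, 1, 44]… (length divides ord_91(44)).
Cycle type of π: 12×6 + 4×3 + 3×2 + 1; total 12 cycles.
With 12 cycles on 91 points, sign = (−1)^{91−12} = -1.
Zolotarev: (44|91) = -1, matching the cycle-count sign.

-1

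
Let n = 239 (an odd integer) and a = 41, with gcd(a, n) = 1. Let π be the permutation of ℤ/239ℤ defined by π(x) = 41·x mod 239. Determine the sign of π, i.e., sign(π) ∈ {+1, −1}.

Trace 168: π^k(168) = [168, 196, 149, 134, 236, 116, 215] for k=0..6.
Cycle type of π: 238 + 1; total 2 cycles.
n − c = 239 − 2 = 237; sign = (−1)^237 = -1.

-1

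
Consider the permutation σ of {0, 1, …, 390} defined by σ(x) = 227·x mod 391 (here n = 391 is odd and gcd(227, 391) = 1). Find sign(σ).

Start at x=47: 47 → 112 → 9 → 88 → 35 → 125 → 223 → … (one orbit).
Decompose π into cycles: lengths [176, 176, 22, 16, 1] (5 cycles, including the fixed point 0).
5 cycles on 391: each ℓ→(−1)^(ℓ−1), product (−1)^386 = +1.
Check: (227/391) = +1 by Zolotarev.

+1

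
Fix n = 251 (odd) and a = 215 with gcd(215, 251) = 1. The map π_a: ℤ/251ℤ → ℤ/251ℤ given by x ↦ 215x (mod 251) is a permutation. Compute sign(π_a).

-1

Start at x=100: 100 → 165 → 84 → 239 → 181 → 10 → 142 → … (one orbit).
Cycle lengths of π_215 on ℤ/251ℤ: [250, 1]; 2 cycles in total.
With 2 cycles on 251 points, sign = (−1)^{251−2} = -1.
The Jacobi symbol (215|251) = -1 (Zolotarev) agrees.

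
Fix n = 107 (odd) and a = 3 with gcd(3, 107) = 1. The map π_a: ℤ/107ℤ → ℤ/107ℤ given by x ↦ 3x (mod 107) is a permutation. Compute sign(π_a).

+1

Trace 30: π^k(30) = [30, 90, 56, 61, 76, 14, 42] for k=0..6.
Cycle lengths of π_3 on ℤ/107ℤ: [53, 53, 1]; 3 cycles in total.
With 3 cycles on 107 points, sign = (−1)^{107−3} = +1.
Check: (3/107) = +1 by Zolotarev.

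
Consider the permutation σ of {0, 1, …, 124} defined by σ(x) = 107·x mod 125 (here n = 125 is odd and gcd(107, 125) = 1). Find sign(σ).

-1

Start at x=7: 7 → 124 → 18 → 51 → 82 → 24 → 68 → … (one orbit).
π_107 has 12 disjoint cycles with lengths [20, 20, 20, 20, 20, 4, 4, 4, 4, 4, 4, 1] on {0,…,124}.
sign(π) = (−1)^{n − #cycles} = (−1)^{125−12} = (−1)^113 = -1.
Via Zolotarev, sign(π_{107}) = (107|125) = -1.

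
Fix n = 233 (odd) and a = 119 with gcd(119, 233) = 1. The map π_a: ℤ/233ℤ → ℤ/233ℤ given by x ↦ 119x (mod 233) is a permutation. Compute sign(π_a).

-1

Start at x=19: 19 → 164 → 177 → 93 → 116 → 57 → 26 → … (one orbit).
2 cycles of lengths [232, 1].
sign(π) = (−1)^{n − #cycles} = (−1)^{233−2} = (−1)^231 = -1.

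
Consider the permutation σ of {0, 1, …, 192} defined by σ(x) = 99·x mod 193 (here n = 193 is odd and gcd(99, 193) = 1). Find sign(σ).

Orbit of 94 under x↦99x: [94, 42, 105, 166, 29, 169, 133]… (length divides ord_193(99)).
Cycle type of π: 64×3 + 1; total 4 cycles.
n − c = 193 − 4 = 189; sign = (−1)^189 = -1.
(99|193)_J = -1 (Zolotarev's lemma cross-check).

-1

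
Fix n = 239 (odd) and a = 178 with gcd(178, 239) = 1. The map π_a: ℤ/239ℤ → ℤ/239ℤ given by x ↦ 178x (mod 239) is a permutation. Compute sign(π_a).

-1

Trace 8: π^k(8) = [8, 229, 132, 74, 27, 26, 87] for k=0..6.
Decompose π into cycles: lengths [238, 1] (2 cycles, including the fixed point 0).
239 − 2 = 237 transpositions; sign(π) = (−1)^237 = -1.
The Jacobi symbol (178|239) = -1 (Zolotarev) agrees.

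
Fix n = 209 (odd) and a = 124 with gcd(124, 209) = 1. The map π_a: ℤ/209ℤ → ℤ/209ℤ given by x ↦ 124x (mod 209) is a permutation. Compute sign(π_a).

-1

Trace 108: π^k(108) = [108, 16, 103, 23, 135, 20, 181] for k=0..6.
π_124 has 6 disjoint cycles with lengths [90, 90, 18, 5, 5, 1] on {0,…,208}.
n − c = 209 − 6 = 203; sign = (−1)^203 = -1.
Via Zolotarev, sign(π_{124}) = (124|209) = -1.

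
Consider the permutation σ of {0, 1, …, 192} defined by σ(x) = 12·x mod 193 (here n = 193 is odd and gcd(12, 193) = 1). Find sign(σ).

Orbit of 43 under x↦12x: [43, 130, 16, 192, 181, 49, 9]… (length divides ord_193(12)).
Cycle lengths of π_12 on ℤ/193ℤ: [24, 24, 24, 24, 24, 24, 24, 24, 1]; 9 cycles in total.
193 − 9 = 184 transpositions; sign(π) = (−1)^184 = +1.
Check: (12/193) = +1 by Zolotarev.

+1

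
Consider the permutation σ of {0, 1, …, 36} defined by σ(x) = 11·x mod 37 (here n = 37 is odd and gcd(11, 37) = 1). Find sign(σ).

+1

Start at x=36: 36 → 26 → 27 → 1 → 11 → 10 → 36 (one orbit).
7 cycles of lengths [6, 6, 6, 6, 6, 6, 1].
n − c = 37 − 7 = 30; sign = (−1)^30 = +1.
Check: (11/37) = +1 by Zolotarev.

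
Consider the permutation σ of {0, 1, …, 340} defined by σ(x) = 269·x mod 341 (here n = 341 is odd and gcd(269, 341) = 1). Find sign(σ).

Trace 179: π^k(179) = [179, 70, 75, 56, 60, 113, 48] for k=0..6.
π_269 has 14 disjoint cycles with lengths [30, 30, 30, 30, 30, 30, 30, 30, 30, 30, 30, 5, 5, 1] on {0,…,340}.
14 cycles on 341: each ℓ→(−1)^(ℓ−1), product (−1)^327 = -1.
Check: (269/341) = -1 by Zolotarev.

-1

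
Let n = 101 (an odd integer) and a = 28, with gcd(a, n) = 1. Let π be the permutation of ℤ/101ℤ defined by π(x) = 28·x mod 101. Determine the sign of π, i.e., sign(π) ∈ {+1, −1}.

Orbit of 73 under x↦28x: [73, 24, 66, 30, 32, 88, 40]… (length divides ord_101(28)).
Cycle type of π: 100 + 1; total 2 cycles.
n − c = 101 − 2 = 99; sign = (−1)^99 = -1.
The Jacobi symbol (28|101) = -1 (Zolotarev) agrees.

-1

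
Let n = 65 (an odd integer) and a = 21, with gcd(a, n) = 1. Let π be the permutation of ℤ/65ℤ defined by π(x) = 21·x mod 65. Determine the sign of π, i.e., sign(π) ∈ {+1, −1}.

-1

Trace 21: π^k(21) = [21, 51, 31, 1] for k=0..3.
π_21 has 20 disjoint cycles with lengths [4, 4, 4, 4, 4, 4, 4, 4, 4, 4, 4, 4, 4, 4, 4, 1, 1, 1, 1, 1] on {0,…,64}.
sign(π) = (−1)^{n − #cycles} = (−1)^{65−20} = (−1)^45 = -1.
Zolotarev: (21|65) = -1, matching the cycle-count sign.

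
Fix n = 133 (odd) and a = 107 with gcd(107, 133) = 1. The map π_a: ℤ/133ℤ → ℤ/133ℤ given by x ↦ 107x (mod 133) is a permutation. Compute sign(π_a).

Start at x=1: 1 → 107 → 11 → 113 → 121 → 46 → 1 (one orbit).
Cycle type of π: 6×21 + 3×2 + 1; total 24 cycles.
Σ(ℓ_i−1) = 133−24 = 109; sign = (−1)^109 = -1.
Via Zolotarev, sign(π_{107}) = (107|133) = -1.

-1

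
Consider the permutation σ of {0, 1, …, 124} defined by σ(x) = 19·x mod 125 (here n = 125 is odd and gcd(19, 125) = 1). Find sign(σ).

Start at x=44: 44 → 86 → 9 → 46 → 124 → 106 → 14 → … (one orbit).
7 cycles of lengths [50, 50, 10, 10, 2, 2, 1].
7 cycles on 125: each ℓ→(−1)^(ℓ−1), product (−1)^118 = +1.

+1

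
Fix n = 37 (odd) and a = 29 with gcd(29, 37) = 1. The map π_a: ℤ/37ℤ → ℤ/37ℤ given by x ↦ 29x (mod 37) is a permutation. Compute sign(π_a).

-1

Orbit of 26 under x↦29x: [26, 14, 36, 8, 10, 31, 11]… (length divides ord_37(29)).
Decompose π into cycles: lengths [12, 12, 12, 1] (4 cycles, including the fixed point 0).
sign(π) = (−1)^{n − #cycles} = (−1)^{37−4} = (−1)^33 = -1.
Zolotarev: (29|37) = -1, matching the cycle-count sign.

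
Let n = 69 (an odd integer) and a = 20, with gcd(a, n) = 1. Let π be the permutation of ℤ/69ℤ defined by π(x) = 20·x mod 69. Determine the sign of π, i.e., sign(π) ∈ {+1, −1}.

Orbit of 52 under x↦20x: [52, 5, 31, 68, 49, 14, 4]… (length divides ord_69(20)).
π_20 has 5 disjoint cycles with lengths [22, 22, 22, 2, 1] on {0,…,68}.
69 − 5 = 64 transpositions; sign(π) = (−1)^64 = +1.

+1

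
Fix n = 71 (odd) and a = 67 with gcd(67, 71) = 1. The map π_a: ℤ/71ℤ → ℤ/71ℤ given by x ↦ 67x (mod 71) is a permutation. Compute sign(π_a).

-1

Orbit of 41 under x↦67x: [41, 49, 17, 3, 59, 48, 21]… (length divides ord_71(67)).
Cycle type of π: 70 + 1; total 2 cycles.
2 cycles on 71: each ℓ→(−1)^(ℓ−1), product (−1)^69 = -1.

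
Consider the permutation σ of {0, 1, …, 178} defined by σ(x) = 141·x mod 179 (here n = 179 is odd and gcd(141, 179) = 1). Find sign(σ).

Orbit of 101 under x↦141x: [101, 100, 138, 126, 45, 80, 3]… (length divides ord_179(141)).
Decompose π into cycles: lengths [89, 89, 1] (3 cycles, including the fixed point 0).
Σ(ℓ_i−1) = 179−3 = 176; sign = (−1)^176 = +1.
Zolotarev: (141|179) = +1, matching the cycle-count sign.

+1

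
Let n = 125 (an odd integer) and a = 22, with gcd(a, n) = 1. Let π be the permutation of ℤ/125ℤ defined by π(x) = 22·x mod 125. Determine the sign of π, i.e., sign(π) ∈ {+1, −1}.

Trace 19: π^k(19) = [19, 43, 71, 62, 114, 8, 51] for k=0..6.
Decompose π into cycles: lengths [100, 20, 4, 1] (4 cycles, including the fixed point 0).
125 − 4 = 121 transpositions; sign(π) = (−1)^121 = -1.
(22|125)_J = -1 (Zolotarev's lemma cross-check).

-1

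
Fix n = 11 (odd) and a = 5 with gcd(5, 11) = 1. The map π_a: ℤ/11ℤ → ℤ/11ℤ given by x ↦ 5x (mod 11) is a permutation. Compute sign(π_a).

Orbit of 4 under x↦5x: [4, 9, 1, 5, 3]… (length divides ord_11(5)).
Cycle lengths of π_5 on ℤ/11ℤ: [5, 5, 1]; 3 cycles in total.
11 − 3 = 8 transpositions; sign(π) = (−1)^8 = +1.
Zolotarev: (5|11) = +1, matching the cycle-count sign.

+1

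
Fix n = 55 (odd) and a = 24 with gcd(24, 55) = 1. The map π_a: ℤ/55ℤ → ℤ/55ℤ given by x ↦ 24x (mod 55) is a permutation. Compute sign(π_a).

Trace 16: π^k(16) = [16, 54, 31, 29, 36, 39, 1] for k=0..6.
Cycle lengths of π_24 on ℤ/55ℤ: [10, 10, 10, 10, 10, 2, 2, 1]; 8 cycles in total.
55 − 8 = 47 transpositions; sign(π) = (−1)^47 = -1.
The Jacobi symbol (24|55) = -1 (Zolotarev) agrees.

-1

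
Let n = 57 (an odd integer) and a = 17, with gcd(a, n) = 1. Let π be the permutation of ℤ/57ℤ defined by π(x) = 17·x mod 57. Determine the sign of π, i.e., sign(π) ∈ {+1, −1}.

Trace 4: π^k(4) = [4, 11, 16, 44, 7, 5, 28] for k=0..6.
Cycle type of π: 18×2 + 9×2 + 2 + 1; total 6 cycles.
6 cycles on 57: each ℓ→(−1)^(ℓ−1), product (−1)^51 = -1.
Check: (17/57) = -1 by Zolotarev.

-1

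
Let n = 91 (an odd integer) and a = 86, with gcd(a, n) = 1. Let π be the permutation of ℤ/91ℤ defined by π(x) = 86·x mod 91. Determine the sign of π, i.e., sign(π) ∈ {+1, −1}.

Start at x=25: 25 → 57 → 79 → 60 → 64 → 44 → 53 → … (one orbit).
Cycle type of π: 12×6 + 4×3 + 3×2 + 1; total 12 cycles.
12 cycles on 91: each ℓ→(−1)^(ℓ−1), product (−1)^79 = -1.
Via Zolotarev, sign(π_{86}) = (86|91) = -1.

-1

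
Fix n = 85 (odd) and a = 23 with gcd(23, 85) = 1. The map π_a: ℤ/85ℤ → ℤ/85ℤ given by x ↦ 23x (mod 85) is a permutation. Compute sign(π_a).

Orbit of 58 under x↦23x: [58, 59, 82, 16, 28, 49, 22]… (length divides ord_85(23)).
Decompose π into cycles: lengths [16, 16, 16, 16, 16, 4, 1] (7 cycles, including the fixed point 0).
Σ(ℓ_i−1) = 85−7 = 78; sign = (−1)^78 = +1.
Via Zolotarev, sign(π_{23}) = (23|85) = +1.

+1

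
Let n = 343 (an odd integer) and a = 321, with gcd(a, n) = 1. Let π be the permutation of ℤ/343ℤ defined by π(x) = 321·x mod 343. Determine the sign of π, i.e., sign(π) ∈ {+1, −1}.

Start at x=92: 92 → 34 → 281 → 335 → 176 → 244 → 120 → … (one orbit).
π_321 has 10 disjoint cycles with lengths [98, 98, 98, 14, 14, 14, 2, 2, 2, 1] on {0,…,342}.
Σ(ℓ_i−1) = 343−10 = 333; sign = (−1)^333 = -1.
(321|343)_J = -1 (Zolotarev's lemma cross-check).

-1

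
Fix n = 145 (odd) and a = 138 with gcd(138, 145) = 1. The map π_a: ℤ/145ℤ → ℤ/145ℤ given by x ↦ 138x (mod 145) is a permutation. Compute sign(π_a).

-1

Orbit of 13 under x↦138x: [13, 54, 57, 36, 38, 24, 122]… (length divides ord_145(138)).
Decompose π into cycles: lengths [28, 28, 28, 28, 14, 14, 4, 1] (8 cycles, including the fixed point 0).
Σ(ℓ_i−1) = 145−8 = 137; sign = (−1)^137 = -1.
Zolotarev: (138|145) = -1, matching the cycle-count sign.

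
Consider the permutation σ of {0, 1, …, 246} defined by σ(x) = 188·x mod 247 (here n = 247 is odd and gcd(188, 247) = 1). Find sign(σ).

-1

Start at x=35: 35 → 158 → 64 → 176 → 237 → 96 → 17 → … (one orbit).
Cycle type of π: 36×6 + 12 + 9×2 + 1; total 10 cycles.
Σ(ℓ_i−1) = 247−10 = 237; sign = (−1)^237 = -1.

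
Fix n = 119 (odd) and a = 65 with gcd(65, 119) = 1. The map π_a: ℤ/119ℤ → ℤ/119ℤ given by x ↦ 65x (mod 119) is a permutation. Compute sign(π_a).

-1

Orbit of 92 under x↦65x: [92, 30, 46, 15, 23, 67, 71]… (length divides ord_119(65)).
Cycle type of π: 48×2 + 16 + 3×2 + 1; total 6 cycles.
With 6 cycles on 119 points, sign = (−1)^{119−6} = -1.
Zolotarev: (65|119) = -1, matching the cycle-count sign.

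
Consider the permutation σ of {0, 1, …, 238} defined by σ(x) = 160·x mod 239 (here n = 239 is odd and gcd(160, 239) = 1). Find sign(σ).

+1

Orbit of 9 under x↦160x: [9, 6, 4, 162, 108, 72, 48]… (length divides ord_239(160)).
The orbit structure of x ↦ 160x mod 239: 3 orbits of sizes [119, 119, 1].
sign(π) = (−1)^{n − #cycles} = (−1)^{239−3} = (−1)^236 = +1.
Via Zolotarev, sign(π_{160}) = (160|239) = +1.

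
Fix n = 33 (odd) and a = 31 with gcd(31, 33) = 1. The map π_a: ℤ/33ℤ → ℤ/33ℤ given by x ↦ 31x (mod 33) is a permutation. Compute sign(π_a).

+1

Orbit of 31 under x↦31x: [31, 4, 25, 16, 1]… (length divides ord_33(31)).
Cycle lengths of π_31 on ℤ/33ℤ: [5, 5, 5, 5, 5, 5, 1, 1, 1]; 9 cycles in total.
33 − 9 = 24 transpositions; sign(π) = (−1)^24 = +1.
Via Zolotarev, sign(π_{31}) = (31|33) = +1.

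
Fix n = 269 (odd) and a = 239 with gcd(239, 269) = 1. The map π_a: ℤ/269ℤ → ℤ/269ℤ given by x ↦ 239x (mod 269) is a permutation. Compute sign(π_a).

+1

Trace 16: π^k(16) = [16, 58, 143, 14, 118, 226, 214] for k=0..6.
π_239 has 5 disjoint cycles with lengths [67, 67, 67, 67, 1] on {0,…,268}.
269 − 5 = 264 transpositions; sign(π) = (−1)^264 = +1.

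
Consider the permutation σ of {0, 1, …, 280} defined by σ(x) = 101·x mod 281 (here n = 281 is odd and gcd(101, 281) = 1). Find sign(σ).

+1

Trace 58: π^k(58) = [58, 238, 153, 279, 79, 111, 252] for k=0..6.
Cycle type of π: 35×8 + 1; total 9 cycles.
281 − 9 = 272 transpositions; sign(π) = (−1)^272 = +1.
Zolotarev: (101|281) = +1, matching the cycle-count sign.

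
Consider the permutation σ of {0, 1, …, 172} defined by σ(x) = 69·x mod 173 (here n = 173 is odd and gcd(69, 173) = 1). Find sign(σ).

-1

Trace 79: π^k(79) = [79, 88, 17, 135, 146, 40, 165] for k=0..6.
Decompose π into cycles: lengths [172, 1] (2 cycles, including the fixed point 0).
173 − 2 = 171 transpositions; sign(π) = (−1)^171 = -1.
Via Zolotarev, sign(π_{69}) = (69|173) = -1.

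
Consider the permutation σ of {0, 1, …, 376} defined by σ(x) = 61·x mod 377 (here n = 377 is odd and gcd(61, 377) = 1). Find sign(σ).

Trace 360: π^k(360) = [360, 94, 79, 295, 276, 248, 48] for k=0..6.
π_61 has 10 disjoint cycles with lengths [84, 84, 84, 84, 28, 3, 3, 3, 3, 1] on {0,…,376}.
n − c = 377 − 10 = 367; sign = (−1)^367 = -1.

-1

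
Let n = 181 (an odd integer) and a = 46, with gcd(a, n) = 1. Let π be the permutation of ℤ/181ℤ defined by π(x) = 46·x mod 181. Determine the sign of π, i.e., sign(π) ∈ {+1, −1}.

Start at x=56: 56 → 42 → 122 → 1 → 46 → 125 → 139 → … (one orbit).
Cycle lengths of π_46 on ℤ/181ℤ: [10, 10, 10, 10, 10, 10, 10, 10, 10, 10, 10, 10, 10, 10, 10, 10, 10, 10, 1]; 19 cycles in total.
sign(π) = (−1)^{n − #cycles} = (−1)^{181−19} = (−1)^162 = +1.
Via Zolotarev, sign(π_{46}) = (46|181) = +1.

+1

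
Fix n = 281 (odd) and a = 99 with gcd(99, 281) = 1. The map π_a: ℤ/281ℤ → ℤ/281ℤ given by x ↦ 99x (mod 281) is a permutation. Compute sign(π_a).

-1

Trace 147: π^k(147) = [147, 222, 60, 39, 208, 79, 234] for k=0..6.
Cycle lengths of π_99 on ℤ/281ℤ: [56, 56, 56, 56, 56, 1]; 6 cycles in total.
281 − 6 = 275 transpositions; sign(π) = (−1)^275 = -1.
The Jacobi symbol (99|281) = -1 (Zolotarev) agrees.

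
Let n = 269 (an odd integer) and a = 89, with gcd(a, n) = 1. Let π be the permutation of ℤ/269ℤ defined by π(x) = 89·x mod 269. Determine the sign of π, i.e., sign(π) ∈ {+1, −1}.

Trace 249: π^k(249) = [249, 103, 21, 255, 99, 203, 44] for k=0..6.
Decompose π into cycles: lengths [134, 134, 1] (3 cycles, including the fixed point 0).
With 3 cycles on 269 points, sign = (−1)^{269−3} = +1.
Via Zolotarev, sign(π_{89}) = (89|269) = +1.

+1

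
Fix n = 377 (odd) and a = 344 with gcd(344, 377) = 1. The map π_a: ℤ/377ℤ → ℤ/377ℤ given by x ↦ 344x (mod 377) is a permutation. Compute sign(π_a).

Orbit of 190 under x↦344x: [190, 139, 314, 194, 7, 146, 83]… (length divides ord_377(344)).
Cycle type of π: 84×4 + 12 + 7×4 + 1; total 10 cycles.
377 − 10 = 367 transpositions; sign(π) = (−1)^367 = -1.

-1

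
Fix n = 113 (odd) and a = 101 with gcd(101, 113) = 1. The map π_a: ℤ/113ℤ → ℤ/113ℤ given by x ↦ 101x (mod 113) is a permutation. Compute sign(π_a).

Trace 50: π^k(50) = [50, 78, 81, 45, 25, 39, 97] for k=0..6.
Decompose π into cycles: lengths [112, 1] (2 cycles, including the fixed point 0).
With 2 cycles on 113 points, sign = (−1)^{113−2} = -1.
Zolotarev: (101|113) = -1, matching the cycle-count sign.

-1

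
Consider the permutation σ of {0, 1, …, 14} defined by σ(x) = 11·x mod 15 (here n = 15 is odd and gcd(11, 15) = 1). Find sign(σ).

Start at x=1: 1 → 11 → 1 (one orbit).
10 cycles of lengths [2, 2, 2, 2, 2, 1, 1, 1, 1, 1].
With 10 cycles on 15 points, sign = (−1)^{15−10} = -1.
(11|15)_J = -1 (Zolotarev's lemma cross-check).

-1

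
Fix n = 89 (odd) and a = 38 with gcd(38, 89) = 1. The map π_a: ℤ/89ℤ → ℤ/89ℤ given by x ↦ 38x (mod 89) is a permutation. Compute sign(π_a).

Trace 12: π^k(12) = [12, 11, 62, 42, 83, 39, 58] for k=0..6.
The orbit structure of x ↦ 38x mod 89: 2 orbits of sizes [88, 1].
With 2 cycles on 89 points, sign = (−1)^{89−2} = -1.
Via Zolotarev, sign(π_{38}) = (38|89) = -1.

-1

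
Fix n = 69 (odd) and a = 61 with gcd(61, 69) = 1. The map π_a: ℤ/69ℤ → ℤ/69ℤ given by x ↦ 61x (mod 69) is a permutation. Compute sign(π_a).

-1

Trace 4: π^k(4) = [4, 37, 49, 22, 31, 28, 52] for k=0..6.
π_61 has 6 disjoint cycles with lengths [22, 22, 22, 1, 1, 1] on {0,…,68}.
sign(π) = (−1)^{n − #cycles} = (−1)^{69−6} = (−1)^63 = -1.
Via Zolotarev, sign(π_{61}) = (61|69) = -1.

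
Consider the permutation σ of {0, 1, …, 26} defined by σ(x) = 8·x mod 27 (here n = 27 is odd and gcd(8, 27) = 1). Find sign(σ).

Trace 17: π^k(17) = [17, 1, 8, 10, 26, 19] for k=0..5.
Cycle type of π: 6×3 + 2×4 + 1; total 8 cycles.
n − c = 27 − 8 = 19; sign = (−1)^19 = -1.

-1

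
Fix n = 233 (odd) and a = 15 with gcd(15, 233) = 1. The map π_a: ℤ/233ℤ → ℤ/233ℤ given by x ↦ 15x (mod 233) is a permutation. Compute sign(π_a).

Trace 170: π^k(170) = [170, 220, 38, 104, 162, 100, 102] for k=0..6.
Cycle lengths of π_15 on ℤ/233ℤ: [116, 116, 1]; 3 cycles in total.
Σ(ℓ_i−1) = 233−3 = 230; sign = (−1)^230 = +1.

+1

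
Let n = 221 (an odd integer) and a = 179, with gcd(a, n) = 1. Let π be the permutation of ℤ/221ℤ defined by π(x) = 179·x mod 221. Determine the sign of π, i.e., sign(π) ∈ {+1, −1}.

+1

Start at x=183: 183 → 49 → 152 → 25 → 55 → 121 → 1 → … (one orbit).
13 cycles of lengths [24, 24, 24, 24, 24, 24, 24, 24, 8, 8, 6, 6, 1].
Σ(ℓ_i−1) = 221−13 = 208; sign = (−1)^208 = +1.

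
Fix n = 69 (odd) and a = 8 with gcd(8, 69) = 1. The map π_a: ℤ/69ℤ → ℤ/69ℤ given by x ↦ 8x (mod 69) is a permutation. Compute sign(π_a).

-1

Orbit of 1 under x↦8x: [1, 8, 64, 29, 25, 62, 13]… (length divides ord_69(8)).
Decompose π into cycles: lengths [22, 22, 11, 11, 2, 1] (6 cycles, including the fixed point 0).
n − c = 69 − 6 = 63; sign = (−1)^63 = -1.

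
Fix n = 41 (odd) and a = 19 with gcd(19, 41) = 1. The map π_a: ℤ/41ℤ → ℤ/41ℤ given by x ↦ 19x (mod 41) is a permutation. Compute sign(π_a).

-1

Trace 17: π^k(17) = [17, 36, 28, 40, 22, 8, 29] for k=0..6.
2 cycles of lengths [40, 1].
With 2 cycles on 41 points, sign = (−1)^{41−2} = -1.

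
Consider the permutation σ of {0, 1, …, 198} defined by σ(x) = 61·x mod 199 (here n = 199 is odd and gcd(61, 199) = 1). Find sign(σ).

+1

Orbit of 139 under x↦61x: [139, 121, 18, 103, 114, 188, 125]… (length divides ord_199(61)).
Decompose π into cycles: lengths [11, 11, 11, 11, 11, 11, 11, 11, 11, 11, 11, 11, 11, 11, 11, 11, 11, 11, 1] (19 cycles, including the fixed point 0).
Σ(ℓ_i−1) = 199−19 = 180; sign = (−1)^180 = +1.
The Jacobi symbol (61|199) = +1 (Zolotarev) agrees.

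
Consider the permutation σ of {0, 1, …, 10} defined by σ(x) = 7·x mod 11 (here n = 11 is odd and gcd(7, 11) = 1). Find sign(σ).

Orbit of 1 under x↦7x: [1, 7, 5, 2, 3, 10, 4]… (length divides ord_11(7)).
Decompose π into cycles: lengths [10, 1] (2 cycles, including the fixed point 0).
11 − 2 = 9 transpositions; sign(π) = (−1)^9 = -1.
Check: (7/11) = -1 by Zolotarev.

-1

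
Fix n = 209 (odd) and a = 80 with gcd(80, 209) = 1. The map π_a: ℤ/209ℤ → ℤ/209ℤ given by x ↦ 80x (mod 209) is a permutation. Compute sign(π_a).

+1

Start at x=1: 1 → 80 → 130 → 159 → 180 → 188 → 201 → … (one orbit).
Cycle lengths of π_80 on ℤ/209ℤ: [45, 45, 45, 45, 9, 9, 5, 5, 1]; 9 cycles in total.
sign(π) = (−1)^{n − #cycles} = (−1)^{209−9} = (−1)^200 = +1.
The Jacobi symbol (80|209) = +1 (Zolotarev) agrees.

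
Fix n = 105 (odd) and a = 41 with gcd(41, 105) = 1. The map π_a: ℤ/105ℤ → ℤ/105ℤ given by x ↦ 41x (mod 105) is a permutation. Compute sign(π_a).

Orbit of 41 under x↦41x: [41, 1]… (length divides ord_105(41)).
Cycle lengths of π_41 on ℤ/105ℤ: [2, 2, 2, 2, 2, 2, 2, 2, 2, 2, 2, 2, 2, 2, 2, 2, 2, 2, 2, 2, 2, 2, 2, 2, 2, 2, 2, 2, 2, 2, 2, 2, 2, 2, 2, 2, 2, 2, 2, 2, 2, 2, 2, 2, 2, 2, 2, 2, 2, 2, 1, 1, 1, 1, 1]; 55 cycles in total.
n − c = 105 − 55 = 50; sign = (−1)^50 = +1.
Check: (41/105) = +1 by Zolotarev.

+1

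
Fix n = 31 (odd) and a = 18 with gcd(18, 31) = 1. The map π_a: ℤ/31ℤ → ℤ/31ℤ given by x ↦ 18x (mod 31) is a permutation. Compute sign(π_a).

Orbit of 16 under x↦18x: [16, 9, 7, 2, 5, 28, 8]… (length divides ord_31(18)).
Cycle lengths of π_18 on ℤ/31ℤ: [15, 15, 1]; 3 cycles in total.
sign(π) = (−1)^{n − #cycles} = (−1)^{31−3} = (−1)^28 = +1.

+1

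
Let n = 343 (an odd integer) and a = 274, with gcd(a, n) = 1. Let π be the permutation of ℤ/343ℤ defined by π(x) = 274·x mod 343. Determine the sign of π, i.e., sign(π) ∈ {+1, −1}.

Orbit of 120 under x↦274x: [120, 295, 225, 253, 36, 260, 239]… (length divides ord_343(274)).
Cycle lengths of π_274 on ℤ/343ℤ: [49, 49, 49, 49, 49, 49, 7, 7, 7, 7, 7, 7, 1, 1, 1, 1, 1, 1, 1]; 19 cycles in total.
19 cycles on 343: each ℓ→(−1)^(ℓ−1), product (−1)^324 = +1.
Check: (274/343) = +1 by Zolotarev.

+1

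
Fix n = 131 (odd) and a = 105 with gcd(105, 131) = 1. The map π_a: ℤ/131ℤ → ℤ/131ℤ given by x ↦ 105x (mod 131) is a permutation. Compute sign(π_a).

+1

Start at x=60: 60 → 12 → 81 → 121 → 129 → 52 → 89 → … (one orbit).
π_105 has 3 disjoint cycles with lengths [65, 65, 1] on {0,…,130}.
sign(π) = (−1)^{n − #cycles} = (−1)^{131−3} = (−1)^128 = +1.
Check: (105/131) = +1 by Zolotarev.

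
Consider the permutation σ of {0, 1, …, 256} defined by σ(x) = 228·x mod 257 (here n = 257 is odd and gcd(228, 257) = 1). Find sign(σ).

+1

Start at x=114: 114 → 35 → 13 → 137 → 139 → 81 → 221 → … (one orbit).
Cycle type of π: 128×2 + 1; total 3 cycles.
3 cycles on 257: each ℓ→(−1)^(ℓ−1), product (−1)^254 = +1.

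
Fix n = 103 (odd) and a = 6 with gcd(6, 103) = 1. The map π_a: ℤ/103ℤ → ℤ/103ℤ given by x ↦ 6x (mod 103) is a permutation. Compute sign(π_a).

-1

Start at x=81: 81 → 74 → 32 → 89 → 19 → 11 → 66 → … (one orbit).
2 cycles of lengths [102, 1].
sign(π) = (−1)^{n − #cycles} = (−1)^{103−2} = (−1)^101 = -1.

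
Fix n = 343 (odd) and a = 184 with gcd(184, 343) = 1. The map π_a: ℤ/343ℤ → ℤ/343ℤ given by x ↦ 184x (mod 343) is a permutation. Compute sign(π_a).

Trace 60: π^k(60) = [60, 64, 114, 53, 148, 135, 144] for k=0..6.
Cycle type of π: 147×2 + 21×2 + 3×2 + 1; total 7 cycles.
343 − 7 = 336 transpositions; sign(π) = (−1)^336 = +1.
(184|343)_J = +1 (Zolotarev's lemma cross-check).

+1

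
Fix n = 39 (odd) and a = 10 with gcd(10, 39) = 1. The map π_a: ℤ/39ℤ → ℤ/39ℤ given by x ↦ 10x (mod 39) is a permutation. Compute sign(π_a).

+1

Trace 1: π^k(1) = [1, 10, 22, 25, 16, 4] for k=0..5.
9 cycles of lengths [6, 6, 6, 6, 6, 6, 1, 1, 1].
sign(π) = (−1)^{n − #cycles} = (−1)^{39−9} = (−1)^30 = +1.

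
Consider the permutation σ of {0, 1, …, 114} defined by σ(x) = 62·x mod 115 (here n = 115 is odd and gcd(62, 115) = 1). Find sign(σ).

Start at x=101: 101 → 52 → 4 → 18 → 81 → 77 → 59 → … (one orbit).
Decompose π into cycles: lengths [44, 44, 11, 11, 4, 1] (6 cycles, including the fixed point 0).
n − c = 115 − 6 = 109; sign = (−1)^109 = -1.
Via Zolotarev, sign(π_{62}) = (62|115) = -1.

-1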